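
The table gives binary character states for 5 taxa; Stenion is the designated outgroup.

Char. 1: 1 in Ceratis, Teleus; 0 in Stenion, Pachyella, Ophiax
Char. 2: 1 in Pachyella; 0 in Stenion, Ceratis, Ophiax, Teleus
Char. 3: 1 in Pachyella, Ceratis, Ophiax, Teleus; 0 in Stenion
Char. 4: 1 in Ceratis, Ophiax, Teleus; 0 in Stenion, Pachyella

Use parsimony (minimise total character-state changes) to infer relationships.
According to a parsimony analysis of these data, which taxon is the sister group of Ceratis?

Teleus

The outgroup has state '0' for every character, so '1' is the derived state throughout.
Only Ceratis and Teleus show the derived state '1' for Char. 1, supporting them as a clade.
Char. 2 (derived state '1') is unique to Pachyella (autapomorphy; uninformative for grouping).
All ingroup taxa share the derived state '1' for Char. 3; it defines the ingroup but does not resolve relationships within it.
Char. 4 (derived state '1') is shared by Ceratis, Ophiax, and Teleus — a synapomorphy uniting that clade.
Most parsimonious ingroup topology: (Pachyella,((Ceratis,Teleus),Ophiax)).
Ceratis and Teleus form a cherry on this tree, so they are sister taxa.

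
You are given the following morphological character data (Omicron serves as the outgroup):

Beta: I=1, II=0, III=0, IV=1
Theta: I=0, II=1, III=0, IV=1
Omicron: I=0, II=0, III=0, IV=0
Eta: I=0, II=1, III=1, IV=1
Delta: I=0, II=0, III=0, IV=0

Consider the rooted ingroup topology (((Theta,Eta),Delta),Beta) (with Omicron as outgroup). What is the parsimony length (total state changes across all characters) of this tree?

5

Map each character onto (((Theta,Eta),Delta),Beta) (rooted by Omicron) and count the minimum state changes it requires (Fitch parsimony):
I: 1; II: 1; III: 1; IV: 2.
Total tree length = 5.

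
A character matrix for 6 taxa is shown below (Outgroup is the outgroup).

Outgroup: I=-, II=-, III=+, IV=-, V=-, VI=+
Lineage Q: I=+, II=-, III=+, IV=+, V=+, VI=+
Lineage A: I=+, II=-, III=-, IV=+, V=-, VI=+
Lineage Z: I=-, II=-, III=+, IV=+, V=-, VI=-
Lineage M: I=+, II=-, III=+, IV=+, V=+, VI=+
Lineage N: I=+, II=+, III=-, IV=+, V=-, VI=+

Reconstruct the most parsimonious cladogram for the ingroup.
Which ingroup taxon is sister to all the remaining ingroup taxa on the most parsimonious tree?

Character polarity is set by the outgroup: the derived state is whichever differs from the outgroup's state, so for III, VI the derived state is '-', and for the remaining characters it is '+'.
I (derived state '+') is shared by Lineage A, Lineage M, Lineage N, and Lineage Q — a synapomorphy uniting that clade.
II (derived state '+') is unique to Lineage N (autapomorphy; uninformative for grouping).
III (derived state '-') is shared by Lineage A and Lineage N — a synapomorphy uniting that clade.
All ingroup taxa share the derived state '+' for IV; it defines the ingroup but does not resolve relationships within it.
V (derived state '+') is shared by Lineage M and Lineage Q — a synapomorphy uniting that clade.
VI (derived state '-') is unique to Lineage Z (autapomorphy; uninformative for grouping).
Most parsimonious ingroup topology: (((Lineage Q,Lineage M),(Lineage A,Lineage N)),Lineage Z).
Lineage Z is sister to the clade containing all other ingroup taxa, so it is the earliest-diverging (most basal) ingroup lineage.

Lineage Z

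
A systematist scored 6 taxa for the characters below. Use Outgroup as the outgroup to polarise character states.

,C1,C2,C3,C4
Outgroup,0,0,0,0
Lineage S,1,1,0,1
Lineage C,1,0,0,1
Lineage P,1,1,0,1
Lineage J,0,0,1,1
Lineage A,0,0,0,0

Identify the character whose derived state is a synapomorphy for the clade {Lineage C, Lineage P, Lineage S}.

The outgroup has state '0' for every character, so '1' is the derived state throughout.
C1: derived state '1' in Lineage C, Lineage P, and Lineage S only — synapomorphy for {Lineage C, Lineage P, Lineage S}.
C2: derived state '1' in Lineage P and Lineage S only — synapomorphy for {Lineage P, Lineage S}.
C3 (derived state '1') is unique to Lineage J (autapomorphy; uninformative for grouping).
C4 (derived state '1') is shared by Lineage C, Lineage J, Lineage P, and Lineage S — a synapomorphy uniting that clade.
Most parsimonious ingroup topology: ((((Lineage S,Lineage P),Lineage C),Lineage J),Lineage A).
The clade {Lineage C, Lineage P, Lineage S} is supported by C1: its derived state '1' occurs in exactly those taxa and in no other taxon (including the outgroup).

C1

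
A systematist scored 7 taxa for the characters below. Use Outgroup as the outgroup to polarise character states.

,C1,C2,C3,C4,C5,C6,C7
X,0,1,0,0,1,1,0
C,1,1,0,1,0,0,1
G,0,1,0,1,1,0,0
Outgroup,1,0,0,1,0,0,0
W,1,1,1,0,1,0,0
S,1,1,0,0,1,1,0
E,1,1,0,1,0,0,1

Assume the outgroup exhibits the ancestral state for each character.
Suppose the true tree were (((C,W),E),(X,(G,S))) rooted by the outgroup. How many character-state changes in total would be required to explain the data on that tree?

Map each character onto (((C,W),E),(X,(G,S))) (rooted by Outgroup) and count the minimum state changes it requires (Fitch parsimony):
C1: 2; C2: 1; C3: 1; C4: 3; C5: 2; C6: 2; C7: 2.
Total tree length = 13.

13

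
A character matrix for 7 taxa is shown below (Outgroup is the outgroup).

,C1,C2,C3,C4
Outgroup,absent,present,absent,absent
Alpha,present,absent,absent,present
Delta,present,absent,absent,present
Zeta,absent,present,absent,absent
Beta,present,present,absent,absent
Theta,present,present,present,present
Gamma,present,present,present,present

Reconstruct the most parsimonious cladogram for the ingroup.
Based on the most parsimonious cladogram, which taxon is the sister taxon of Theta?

Gamma

Character polarity is set by the outgroup: the derived state is whichever differs from the outgroup's state, so for C2 the derived state is 'absent', and for the remaining characters it is 'present'.
C1 (derived state 'present') is shared by Alpha, Beta, Delta, Gamma, and Theta — a synapomorphy uniting that clade.
C2 (derived state 'absent') is shared by Alpha and Delta — a synapomorphy uniting that clade.
Only Gamma and Theta show the derived state 'present' for C3, supporting them as a clade.
C4: derived state 'present' in Alpha, Delta, Gamma, and Theta only — synapomorphy for {Alpha, Delta, Gamma, Theta}.
Most parsimonious ingroup topology: ((((Alpha,Delta),(Theta,Gamma)),Beta),Zeta).
Theta and Gamma form a cherry on this tree, so they are sister taxa.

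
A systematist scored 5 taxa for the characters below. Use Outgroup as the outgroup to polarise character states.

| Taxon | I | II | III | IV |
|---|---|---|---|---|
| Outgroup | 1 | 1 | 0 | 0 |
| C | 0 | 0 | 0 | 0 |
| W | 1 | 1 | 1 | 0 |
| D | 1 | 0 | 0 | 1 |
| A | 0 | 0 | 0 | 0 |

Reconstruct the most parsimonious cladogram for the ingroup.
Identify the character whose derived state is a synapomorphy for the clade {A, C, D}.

II

Character polarity is set by the outgroup: the derived state is whichever differs from the outgroup's state, so for I, II the derived state is '0', and for the remaining characters it is '1'.
I: derived state '0' in A and C only — synapomorphy for {A, C}.
II: derived state '0' in A, C, and D only — synapomorphy for {A, C, D}.
III (derived state '1') is unique to W (autapomorphy; uninformative for grouping).
IV: derived state '1' in D only — an autapomorphy, so it tells us nothing about relationships among taxa.
Most parsimonious ingroup topology: (((C,A),D),W).
The clade {A, C, D} is supported by II: its derived state '0' occurs in exactly those taxa and in no other taxon (including the outgroup).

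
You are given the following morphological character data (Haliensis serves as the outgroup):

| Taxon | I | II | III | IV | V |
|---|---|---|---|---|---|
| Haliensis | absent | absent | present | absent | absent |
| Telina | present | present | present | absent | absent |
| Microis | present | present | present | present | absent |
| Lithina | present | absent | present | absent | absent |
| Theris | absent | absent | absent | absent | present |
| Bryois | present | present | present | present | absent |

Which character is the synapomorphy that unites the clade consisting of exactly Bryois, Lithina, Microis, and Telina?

Character polarity is set by the outgroup: the derived state is whichever differs from the outgroup's state, so for III the derived state is 'absent', and for the remaining characters it is 'present'.
I: derived state 'present' in Bryois, Lithina, Microis, and Telina only — synapomorphy for {Bryois, Lithina, Microis, Telina}.
II (derived state 'present') is shared by Bryois, Microis, and Telina — a synapomorphy uniting that clade.
III: derived state 'absent' in Theris only — an autapomorphy, so it tells us nothing about relationships among taxa.
Only Bryois and Microis show the derived state 'present' for IV, supporting them as a clade.
V (derived state 'present') is unique to Theris (autapomorphy; uninformative for grouping).
Most parsimonious ingroup topology: (((Telina,(Microis,Bryois)),Lithina),Theris).
The clade {Bryois, Lithina, Microis, Telina} is supported by I: its derived state 'present' occurs in exactly those taxa and in no other taxon (including the outgroup).

I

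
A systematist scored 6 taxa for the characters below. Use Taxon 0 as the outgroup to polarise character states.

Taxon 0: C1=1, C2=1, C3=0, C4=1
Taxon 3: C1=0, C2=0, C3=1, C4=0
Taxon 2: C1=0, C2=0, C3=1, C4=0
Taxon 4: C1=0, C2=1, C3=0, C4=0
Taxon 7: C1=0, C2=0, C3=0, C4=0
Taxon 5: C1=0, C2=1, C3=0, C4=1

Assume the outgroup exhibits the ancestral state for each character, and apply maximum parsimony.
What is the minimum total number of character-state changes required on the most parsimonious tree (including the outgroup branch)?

4

Character polarity is set by the outgroup: the derived state is whichever differs from the outgroup's state, so for C1, C2, C4 the derived state is '0', and for the remaining characters it is '1'.
C1 (derived state '0') is shared by all ingroup taxa — unites the whole ingroup.
C2: derived state '0' in Taxon 2, Taxon 3, and Taxon 7 only — synapomorphy for {Taxon 2, Taxon 3, Taxon 7}.
C3: derived state '1' in Taxon 2 and Taxon 3 only — synapomorphy for {Taxon 2, Taxon 3}.
C4: derived state '0' in Taxon 2, Taxon 3, Taxon 4, and Taxon 7 only — synapomorphy for {Taxon 2, Taxon 3, Taxon 4, Taxon 7}.
Most parsimonious ingroup topology: ((((Taxon 3,Taxon 2),Taxon 7),Taxon 4),Taxon 5).
Changes per character on this tree: C1: 1; C2: 1; C3: 1; C4: 1.
Total = 4.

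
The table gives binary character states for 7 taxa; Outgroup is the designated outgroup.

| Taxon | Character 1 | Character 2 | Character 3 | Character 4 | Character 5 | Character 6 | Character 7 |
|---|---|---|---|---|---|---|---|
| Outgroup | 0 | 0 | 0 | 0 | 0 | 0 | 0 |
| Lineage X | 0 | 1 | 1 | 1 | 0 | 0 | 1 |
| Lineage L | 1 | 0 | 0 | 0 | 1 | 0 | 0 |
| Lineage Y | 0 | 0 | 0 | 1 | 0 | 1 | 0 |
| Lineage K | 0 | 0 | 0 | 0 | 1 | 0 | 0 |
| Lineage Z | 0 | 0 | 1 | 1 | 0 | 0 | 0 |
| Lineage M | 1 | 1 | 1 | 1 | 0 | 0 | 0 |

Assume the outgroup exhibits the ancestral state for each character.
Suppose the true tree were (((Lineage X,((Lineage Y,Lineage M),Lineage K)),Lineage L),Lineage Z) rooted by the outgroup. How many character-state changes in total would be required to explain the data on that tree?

Map each character onto (((Lineage X,((Lineage Y,Lineage M),Lineage K)),Lineage L),Lineage Z) (rooted by Outgroup) and count the minimum state changes it requires (Fitch parsimony):
Character 1: 2; Character 2: 2; Character 3: 3; Character 4: 3; Character 5: 2; Character 6: 1; Character 7: 1.
Total tree length = 14.

14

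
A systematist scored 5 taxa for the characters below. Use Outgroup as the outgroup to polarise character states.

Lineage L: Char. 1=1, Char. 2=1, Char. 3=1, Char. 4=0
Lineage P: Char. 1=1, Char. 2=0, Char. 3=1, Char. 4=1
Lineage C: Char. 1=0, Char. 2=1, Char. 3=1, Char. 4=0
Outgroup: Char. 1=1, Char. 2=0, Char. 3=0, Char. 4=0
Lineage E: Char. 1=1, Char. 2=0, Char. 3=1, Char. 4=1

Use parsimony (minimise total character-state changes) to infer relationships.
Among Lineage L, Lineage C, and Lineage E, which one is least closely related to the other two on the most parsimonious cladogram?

Character polarity is set by the outgroup: the derived state is whichever differs from the outgroup's state, so for Char. 1 the derived state is '0', and for the remaining characters it is '1'.
Char. 1: derived state '0' in Lineage C only — an autapomorphy, so it tells us nothing about relationships among taxa.
Only Lineage C and Lineage L show the derived state '1' for Char. 2, supporting them as a clade.
Char. 3 (derived state '1') is shared by all ingroup taxa — unites the whole ingroup.
Only Lineage E and Lineage P show the derived state '1' for Char. 4, supporting them as a clade.
Most parsimonious ingroup topology: ((Lineage P,Lineage E),(Lineage C,Lineage L)).
Lineage L and Lineage C share a more recent common ancestor with each other than either does with Lineage E, so Lineage E is the least closely related of the three.

Lineage E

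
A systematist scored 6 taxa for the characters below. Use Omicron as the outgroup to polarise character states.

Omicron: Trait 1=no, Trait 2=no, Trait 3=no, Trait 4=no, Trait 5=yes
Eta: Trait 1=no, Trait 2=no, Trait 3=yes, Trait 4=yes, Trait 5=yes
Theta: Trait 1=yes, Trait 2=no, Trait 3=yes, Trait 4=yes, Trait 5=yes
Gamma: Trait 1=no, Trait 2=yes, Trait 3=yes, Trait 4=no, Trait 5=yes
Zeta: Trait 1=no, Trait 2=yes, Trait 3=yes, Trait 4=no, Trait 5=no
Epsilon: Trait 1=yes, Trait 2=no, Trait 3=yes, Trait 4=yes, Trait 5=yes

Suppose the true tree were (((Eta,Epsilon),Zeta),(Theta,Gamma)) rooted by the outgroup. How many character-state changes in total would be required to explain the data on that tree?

8

Map each character onto (((Eta,Epsilon),Zeta),(Theta,Gamma)) (rooted by Omicron) and count the minimum state changes it requires (Fitch parsimony):
Trait 1: 2; Trait 2: 2; Trait 3: 1; Trait 4: 2; Trait 5: 1.
Total tree length = 8.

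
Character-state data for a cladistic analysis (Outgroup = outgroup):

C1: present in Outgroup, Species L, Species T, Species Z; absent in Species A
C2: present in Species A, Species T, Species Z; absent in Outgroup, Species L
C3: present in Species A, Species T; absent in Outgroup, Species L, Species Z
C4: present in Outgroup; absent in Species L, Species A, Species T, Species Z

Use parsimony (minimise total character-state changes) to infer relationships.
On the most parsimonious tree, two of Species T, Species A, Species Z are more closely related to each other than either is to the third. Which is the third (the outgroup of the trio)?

Character polarity is set by the outgroup: the derived state is whichever differs from the outgroup's state, so for C1, C4 the derived state is 'absent', and for the remaining characters it is 'present'.
C1: derived state 'absent' in Species A only — an autapomorphy, so it tells us nothing about relationships among taxa.
C2: derived state 'present' in Species A, Species T, and Species Z only — synapomorphy for {Species A, Species T, Species Z}.
Only Species A and Species T show the derived state 'present' for C3, supporting them as a clade.
All ingroup taxa share the derived state 'absent' for C4; it defines the ingroup but does not resolve relationships within it.
Most parsimonious ingroup topology: (Species L,((Species A,Species T),Species Z)).
Species T and Species A share a more recent common ancestor with each other than either does with Species Z, so Species Z is the least closely related of the three.

Species Z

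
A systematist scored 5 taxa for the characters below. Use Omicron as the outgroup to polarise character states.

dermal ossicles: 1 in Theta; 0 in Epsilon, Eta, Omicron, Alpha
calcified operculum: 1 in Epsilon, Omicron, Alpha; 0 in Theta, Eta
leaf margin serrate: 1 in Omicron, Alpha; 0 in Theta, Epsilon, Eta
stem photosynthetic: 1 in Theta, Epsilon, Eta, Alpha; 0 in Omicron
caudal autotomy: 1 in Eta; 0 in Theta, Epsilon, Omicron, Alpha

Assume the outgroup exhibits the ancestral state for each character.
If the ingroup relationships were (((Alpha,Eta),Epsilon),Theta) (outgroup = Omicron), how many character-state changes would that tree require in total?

Map each character onto (((Alpha,Eta),Epsilon),Theta) (rooted by Omicron) and count the minimum state changes it requires (Fitch parsimony):
dermal ossicles: 1; calcified operculum: 2; leaf margin serrate: 2; stem photosynthetic: 1; caudal autotomy: 1.
Total tree length = 7.

7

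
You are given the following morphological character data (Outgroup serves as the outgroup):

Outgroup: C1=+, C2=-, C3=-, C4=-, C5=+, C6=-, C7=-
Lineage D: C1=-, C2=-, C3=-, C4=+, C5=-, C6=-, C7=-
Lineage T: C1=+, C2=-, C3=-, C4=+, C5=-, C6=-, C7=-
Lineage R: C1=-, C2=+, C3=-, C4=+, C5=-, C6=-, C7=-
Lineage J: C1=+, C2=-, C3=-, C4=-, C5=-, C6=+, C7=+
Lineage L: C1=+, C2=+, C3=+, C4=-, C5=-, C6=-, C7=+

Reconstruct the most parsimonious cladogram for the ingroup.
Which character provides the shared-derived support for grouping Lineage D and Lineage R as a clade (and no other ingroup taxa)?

Character polarity is set by the outgroup: the derived state is whichever differs from the outgroup's state, so for C1, C5 the derived state is '-', and for the remaining characters it is '+'.
Only Lineage D and Lineage R show the derived state '-' for C1, supporting them as a clade.
C2 groups Lineage L and Lineage R, which is incompatible with the clades supported by the remaining characters; treating it as convergent (homoplasy) costs fewer steps than any alternative tree.
C3: derived state '+' in Lineage L only — an autapomorphy, so it tells us nothing about relationships among taxa.
Only Lineage D, Lineage R, and Lineage T show the derived state '+' for C4, supporting them as a clade.
C5 (derived state '-') is shared by all ingroup taxa — unites the whole ingroup.
C6: derived state '+' in Lineage J only — an autapomorphy, so it tells us nothing about relationships among taxa.
Only Lineage J and Lineage L show the derived state '+' for C7, supporting them as a clade.
Most parsimonious ingroup topology: (((Lineage D,Lineage R),Lineage T),(Lineage J,Lineage L)).
The clade {Lineage D, Lineage R} is supported by C1: its derived state '-' occurs in exactly those taxa and in no other taxon (including the outgroup).

C1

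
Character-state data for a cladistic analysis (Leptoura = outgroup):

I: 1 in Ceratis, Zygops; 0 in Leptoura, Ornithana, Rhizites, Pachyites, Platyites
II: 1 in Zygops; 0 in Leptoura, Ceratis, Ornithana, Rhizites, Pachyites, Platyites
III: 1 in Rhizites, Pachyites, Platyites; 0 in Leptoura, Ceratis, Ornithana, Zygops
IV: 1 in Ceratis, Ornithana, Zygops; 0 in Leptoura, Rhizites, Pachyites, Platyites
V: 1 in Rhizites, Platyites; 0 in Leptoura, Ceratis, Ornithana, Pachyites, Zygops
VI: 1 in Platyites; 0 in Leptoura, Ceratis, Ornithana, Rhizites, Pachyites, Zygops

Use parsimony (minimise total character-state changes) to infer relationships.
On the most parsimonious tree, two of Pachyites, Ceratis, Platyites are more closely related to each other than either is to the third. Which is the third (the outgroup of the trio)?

Ceratis

The outgroup has state '0' for every character, so '1' is the derived state throughout.
I (derived state '1') is shared by Ceratis and Zygops — a synapomorphy uniting that clade.
II (derived state '1') is unique to Zygops (autapomorphy; uninformative for grouping).
III (derived state '1') is shared by Pachyites, Platyites, and Rhizites — a synapomorphy uniting that clade.
IV (derived state '1') is shared by Ceratis, Ornithana, and Zygops — a synapomorphy uniting that clade.
V: derived state '1' in Platyites and Rhizites only — synapomorphy for {Platyites, Rhizites}.
VI: derived state '1' in Platyites only — an autapomorphy, so it tells us nothing about relationships among taxa.
Most parsimonious ingroup topology: (((Ceratis,Zygops),Ornithana),((Rhizites,Platyites),Pachyites)).
Pachyites and Platyites share a more recent common ancestor with each other than either does with Ceratis, so Ceratis is the least closely related of the three.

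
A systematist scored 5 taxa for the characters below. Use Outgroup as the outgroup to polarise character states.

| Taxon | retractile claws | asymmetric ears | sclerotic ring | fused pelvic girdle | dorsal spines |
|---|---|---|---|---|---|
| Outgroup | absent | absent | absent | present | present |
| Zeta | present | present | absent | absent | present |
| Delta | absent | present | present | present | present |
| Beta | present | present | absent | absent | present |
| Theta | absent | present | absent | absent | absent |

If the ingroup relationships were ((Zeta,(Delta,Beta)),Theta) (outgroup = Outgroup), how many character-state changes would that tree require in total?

Map each character onto ((Zeta,(Delta,Beta)),Theta) (rooted by Outgroup) and count the minimum state changes it requires (Fitch parsimony):
retractile claws: 2; asymmetric ears: 1; sclerotic ring: 1; fused pelvic girdle: 2; dorsal spines: 1.
Total tree length = 7.

7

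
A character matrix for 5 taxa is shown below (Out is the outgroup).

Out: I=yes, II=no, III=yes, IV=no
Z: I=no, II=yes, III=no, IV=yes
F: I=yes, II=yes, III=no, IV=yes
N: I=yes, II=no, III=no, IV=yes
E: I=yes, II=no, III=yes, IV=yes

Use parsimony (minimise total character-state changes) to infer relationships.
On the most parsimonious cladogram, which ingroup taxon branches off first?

Character polarity is set by the outgroup: the derived state is whichever differs from the outgroup's state, so for I, III the derived state is 'no', and for the remaining characters it is 'yes'.
I: derived state 'no' in Z only — an autapomorphy, so it tells us nothing about relationships among taxa.
II (derived state 'yes') is shared by F and Z — a synapomorphy uniting that clade.
III: derived state 'no' in F, N, and Z only — synapomorphy for {F, N, Z}.
IV (derived state 'yes') is shared by all ingroup taxa — unites the whole ingroup.
Most parsimonious ingroup topology: (((Z,F),N),E).
E is sister to the clade containing all other ingroup taxa, so it is the earliest-diverging (most basal) ingroup lineage.

E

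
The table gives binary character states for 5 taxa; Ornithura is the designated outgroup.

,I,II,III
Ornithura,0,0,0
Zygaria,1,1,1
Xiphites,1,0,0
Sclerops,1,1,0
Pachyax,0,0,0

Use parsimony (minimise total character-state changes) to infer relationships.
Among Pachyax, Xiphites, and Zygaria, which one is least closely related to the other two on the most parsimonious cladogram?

The outgroup has state '0' for every character, so '1' is the derived state throughout.
I (derived state '1') is shared by Sclerops, Xiphites, and Zygaria — a synapomorphy uniting that clade.
II: derived state '1' in Sclerops and Zygaria only — synapomorphy for {Sclerops, Zygaria}.
III: derived state '1' in Zygaria only — an autapomorphy, so it tells us nothing about relationships among taxa.
Most parsimonious ingroup topology: (((Zygaria,Sclerops),Xiphites),Pachyax).
Zygaria and Xiphites share a more recent common ancestor with each other than either does with Pachyax, so Pachyax is the least closely related of the three.

Pachyax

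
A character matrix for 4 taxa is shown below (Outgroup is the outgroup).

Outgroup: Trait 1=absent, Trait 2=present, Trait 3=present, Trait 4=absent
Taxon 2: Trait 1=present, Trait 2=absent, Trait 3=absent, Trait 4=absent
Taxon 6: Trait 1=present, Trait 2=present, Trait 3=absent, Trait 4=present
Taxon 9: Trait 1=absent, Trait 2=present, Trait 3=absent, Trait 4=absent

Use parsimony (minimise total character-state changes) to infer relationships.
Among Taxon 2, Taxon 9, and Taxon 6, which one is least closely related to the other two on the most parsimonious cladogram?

Taxon 9

Character polarity is set by the outgroup: the derived state is whichever differs from the outgroup's state, so for Trait 2, Trait 3 the derived state is 'absent', and for the remaining characters it is 'present'.
Trait 1 (derived state 'present') is shared by Taxon 2 and Taxon 6 — a synapomorphy uniting that clade.
Trait 2: derived state 'absent' in Taxon 2 only — an autapomorphy, so it tells us nothing about relationships among taxa.
All ingroup taxa share the derived state 'absent' for Trait 3; it defines the ingroup but does not resolve relationships within it.
Trait 4: derived state 'present' in Taxon 6 only — an autapomorphy, so it tells us nothing about relationships among taxa.
Most parsimonious ingroup topology: ((Taxon 2,Taxon 6),Taxon 9).
Taxon 2 and Taxon 6 share a more recent common ancestor with each other than either does with Taxon 9, so Taxon 9 is the least closely related of the three.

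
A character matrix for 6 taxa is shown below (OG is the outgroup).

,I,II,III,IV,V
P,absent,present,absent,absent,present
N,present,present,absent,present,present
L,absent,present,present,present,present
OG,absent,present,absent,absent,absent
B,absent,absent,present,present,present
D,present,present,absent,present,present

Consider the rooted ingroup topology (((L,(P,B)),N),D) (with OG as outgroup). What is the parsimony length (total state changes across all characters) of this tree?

Map each character onto (((L,(P,B)),N),D) (rooted by OG) and count the minimum state changes it requires (Fitch parsimony):
I: 2; II: 1; III: 2; IV: 2; V: 1.
Total tree length = 8.

8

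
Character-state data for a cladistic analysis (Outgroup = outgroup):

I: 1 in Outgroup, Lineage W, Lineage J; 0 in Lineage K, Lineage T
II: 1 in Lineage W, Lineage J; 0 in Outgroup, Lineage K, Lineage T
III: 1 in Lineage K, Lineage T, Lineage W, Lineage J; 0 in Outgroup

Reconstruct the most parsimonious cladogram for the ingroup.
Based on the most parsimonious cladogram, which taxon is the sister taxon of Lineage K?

Character polarity is set by the outgroup: the derived state is whichever differs from the outgroup's state, so for I the derived state is '0', and for the remaining characters it is '1'.
Only Lineage K and Lineage T show the derived state '0' for I, supporting them as a clade.
II: derived state '1' in Lineage J and Lineage W only — synapomorphy for {Lineage J, Lineage W}.
III (derived state '1') is shared by all ingroup taxa — unites the whole ingroup.
Most parsimonious ingroup topology: ((Lineage K,Lineage T),(Lineage W,Lineage J)).
Lineage K and Lineage T form a cherry on this tree, so they are sister taxa.

Lineage T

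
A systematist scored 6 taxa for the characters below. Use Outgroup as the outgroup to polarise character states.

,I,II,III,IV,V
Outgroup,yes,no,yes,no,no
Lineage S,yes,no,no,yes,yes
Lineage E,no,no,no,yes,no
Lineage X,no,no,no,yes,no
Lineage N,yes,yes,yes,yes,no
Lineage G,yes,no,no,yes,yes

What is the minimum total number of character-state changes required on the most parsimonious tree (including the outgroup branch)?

5

Character polarity is set by the outgroup: the derived state is whichever differs from the outgroup's state, so for I, III the derived state is 'no', and for the remaining characters it is 'yes'.
Only Lineage E and Lineage X show the derived state 'no' for I, supporting them as a clade.
II (derived state 'yes') is unique to Lineage N (autapomorphy; uninformative for grouping).
Only Lineage E, Lineage G, Lineage S, and Lineage X show the derived state 'no' for III, supporting them as a clade.
All ingroup taxa share the derived state 'yes' for IV; it defines the ingroup but does not resolve relationships within it.
Only Lineage G and Lineage S show the derived state 'yes' for V, supporting them as a clade.
Most parsimonious ingroup topology: (((Lineage S,Lineage G),(Lineage E,Lineage X)),Lineage N).
Changes per character on this tree: I: 1; II: 1; III: 1; IV: 1; V: 1.
Total = 5.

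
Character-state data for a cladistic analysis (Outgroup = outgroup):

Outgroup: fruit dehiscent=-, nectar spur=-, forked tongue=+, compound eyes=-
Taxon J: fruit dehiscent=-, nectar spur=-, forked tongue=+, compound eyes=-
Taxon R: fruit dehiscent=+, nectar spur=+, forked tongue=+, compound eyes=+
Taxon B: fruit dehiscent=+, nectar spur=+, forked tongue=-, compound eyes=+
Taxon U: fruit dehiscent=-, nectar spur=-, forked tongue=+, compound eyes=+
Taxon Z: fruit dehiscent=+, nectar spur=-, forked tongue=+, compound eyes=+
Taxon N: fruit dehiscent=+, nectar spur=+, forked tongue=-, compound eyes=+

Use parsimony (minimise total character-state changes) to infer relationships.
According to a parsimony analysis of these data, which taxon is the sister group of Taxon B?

Taxon N

Character polarity is set by the outgroup: the derived state is whichever differs from the outgroup's state, so for forked tongue the derived state is '-', and for the remaining characters it is '+'.
fruit dehiscent (derived state '+') is shared by Taxon B, Taxon N, Taxon R, and Taxon Z — a synapomorphy uniting that clade.
nectar spur: derived state '+' in Taxon B, Taxon N, and Taxon R only — synapomorphy for {Taxon B, Taxon N, Taxon R}.
forked tongue (derived state '-') is shared by Taxon B and Taxon N — a synapomorphy uniting that clade.
Only Taxon B, Taxon N, Taxon R, Taxon U, and Taxon Z show the derived state '+' for compound eyes, supporting them as a clade.
Most parsimonious ingroup topology: (Taxon J,(((Taxon R,(Taxon B,Taxon N)),Taxon Z),Taxon U)).
Taxon B and Taxon N form a cherry on this tree, so they are sister taxa.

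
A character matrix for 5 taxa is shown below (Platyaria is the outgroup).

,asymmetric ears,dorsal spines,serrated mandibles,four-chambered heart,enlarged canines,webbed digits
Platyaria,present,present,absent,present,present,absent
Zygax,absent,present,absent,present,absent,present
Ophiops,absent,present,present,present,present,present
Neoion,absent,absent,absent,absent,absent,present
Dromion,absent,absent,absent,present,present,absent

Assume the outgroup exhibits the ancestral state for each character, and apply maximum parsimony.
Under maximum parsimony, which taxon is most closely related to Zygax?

Character polarity is set by the outgroup: the derived state is whichever differs from the outgroup's state, so for asymmetric ears, dorsal spines, four-chambered heart, enlarged canines the derived state is 'absent', and for the remaining characters it is 'present'.
asymmetric ears (derived state 'absent') is shared by all ingroup taxa — unites the whole ingroup.
dorsal spines (state 'absent') occurs in Dromion and Neoion but conflicts with the nesting implied by the other characters — most parsimoniously interpreted as homoplasy.
serrated mandibles (derived state 'present') is unique to Ophiops (autapomorphy; uninformative for grouping).
four-chambered heart (derived state 'absent') is unique to Neoion (autapomorphy; uninformative for grouping).
enlarged canines: derived state 'absent' in Neoion and Zygax only — synapomorphy for {Neoion, Zygax}.
webbed digits: derived state 'present' in Neoion, Ophiops, and Zygax only — synapomorphy for {Neoion, Ophiops, Zygax}.
Most parsimonious ingroup topology: (((Zygax,Neoion),Ophiops),Dromion).
Zygax and Neoion form a cherry on this tree, so they are sister taxa.

Neoion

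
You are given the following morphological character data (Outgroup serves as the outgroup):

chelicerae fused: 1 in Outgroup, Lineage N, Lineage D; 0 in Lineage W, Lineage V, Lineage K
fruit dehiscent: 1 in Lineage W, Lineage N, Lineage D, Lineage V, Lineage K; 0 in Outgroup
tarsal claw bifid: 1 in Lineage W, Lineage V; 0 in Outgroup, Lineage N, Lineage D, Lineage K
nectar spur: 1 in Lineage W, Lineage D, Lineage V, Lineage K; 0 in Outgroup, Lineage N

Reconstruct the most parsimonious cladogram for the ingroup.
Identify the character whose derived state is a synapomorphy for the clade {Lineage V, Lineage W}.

Character polarity is set by the outgroup: the derived state is whichever differs from the outgroup's state, so for chelicerae fused the derived state is '0', and for the remaining characters it is '1'.
chelicerae fused: derived state '0' in Lineage K, Lineage V, and Lineage W only — synapomorphy for {Lineage K, Lineage V, Lineage W}.
fruit dehiscent (derived state '1') is shared by all ingroup taxa — unites the whole ingroup.
Only Lineage V and Lineage W show the derived state '1' for tarsal claw bifid, supporting them as a clade.
nectar spur (derived state '1') is shared by Lineage D, Lineage K, Lineage V, and Lineage W — a synapomorphy uniting that clade.
Most parsimonious ingroup topology: ((((Lineage W,Lineage V),Lineage K),Lineage D),Lineage N).
The clade {Lineage V, Lineage W} is supported by tarsal claw bifid: its derived state '1' occurs in exactly those taxa and in no other taxon (including the outgroup).

tarsal claw bifid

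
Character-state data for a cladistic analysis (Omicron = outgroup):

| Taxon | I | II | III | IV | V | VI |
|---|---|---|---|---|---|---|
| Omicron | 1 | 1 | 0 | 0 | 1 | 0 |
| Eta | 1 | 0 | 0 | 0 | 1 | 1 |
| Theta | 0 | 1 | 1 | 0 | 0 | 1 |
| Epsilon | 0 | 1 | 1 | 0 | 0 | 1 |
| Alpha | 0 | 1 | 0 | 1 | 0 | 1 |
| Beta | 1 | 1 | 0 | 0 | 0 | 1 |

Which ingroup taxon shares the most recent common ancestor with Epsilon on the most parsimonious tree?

Character polarity is set by the outgroup: the derived state is whichever differs from the outgroup's state, so for I, II, V the derived state is '0', and for the remaining characters it is '1'.
Only Alpha, Epsilon, and Theta show the derived state '0' for I, supporting them as a clade.
II (derived state '0') is unique to Eta (autapomorphy; uninformative for grouping).
III (derived state '1') is shared by Epsilon and Theta — a synapomorphy uniting that clade.
IV: derived state '1' in Alpha only — an autapomorphy, so it tells us nothing about relationships among taxa.
V (derived state '0') is shared by Alpha, Beta, Epsilon, and Theta — a synapomorphy uniting that clade.
VI (derived state '1') is shared by all ingroup taxa — unites the whole ingroup.
Most parsimonious ingroup topology: (Eta,(((Theta,Epsilon),Alpha),Beta)).
Epsilon and Theta form a cherry on this tree, so they are sister taxa.

Theta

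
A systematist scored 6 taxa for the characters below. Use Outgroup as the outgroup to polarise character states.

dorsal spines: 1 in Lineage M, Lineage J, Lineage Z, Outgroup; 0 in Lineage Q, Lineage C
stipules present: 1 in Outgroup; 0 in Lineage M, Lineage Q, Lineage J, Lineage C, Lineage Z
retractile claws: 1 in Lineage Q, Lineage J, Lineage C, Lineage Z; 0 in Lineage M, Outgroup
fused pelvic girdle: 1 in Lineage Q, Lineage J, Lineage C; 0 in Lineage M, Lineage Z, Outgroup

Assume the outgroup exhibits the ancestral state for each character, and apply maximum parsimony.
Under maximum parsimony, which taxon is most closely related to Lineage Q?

Lineage C

Character polarity is set by the outgroup: the derived state is whichever differs from the outgroup's state, so for dorsal spines, stipules present the derived state is '0', and for the remaining characters it is '1'.
Only Lineage C and Lineage Q show the derived state '0' for dorsal spines, supporting them as a clade.
stipules present (derived state '0') is shared by all ingroup taxa — unites the whole ingroup.
retractile claws: derived state '1' in Lineage C, Lineage J, Lineage Q, and Lineage Z only — synapomorphy for {Lineage C, Lineage J, Lineage Q, Lineage Z}.
fused pelvic girdle: derived state '1' in Lineage C, Lineage J, and Lineage Q only — synapomorphy for {Lineage C, Lineage J, Lineage Q}.
Most parsimonious ingroup topology: ((((Lineage C,Lineage Q),Lineage J),Lineage Z),Lineage M).
Lineage Q and Lineage C form a cherry on this tree, so they are sister taxa.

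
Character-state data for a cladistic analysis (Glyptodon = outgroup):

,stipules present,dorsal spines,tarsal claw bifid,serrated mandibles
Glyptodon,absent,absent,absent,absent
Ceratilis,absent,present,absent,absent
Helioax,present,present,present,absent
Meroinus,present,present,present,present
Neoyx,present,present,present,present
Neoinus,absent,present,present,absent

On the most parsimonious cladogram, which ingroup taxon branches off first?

Ceratilis

The outgroup has state 'absent' for every character, so 'present' is the derived state throughout.
stipules present (derived state 'present') is shared by Helioax, Meroinus, and Neoyx — a synapomorphy uniting that clade.
dorsal spines (derived state 'present') is shared by all ingroup taxa — unites the whole ingroup.
tarsal claw bifid: derived state 'present' in Helioax, Meroinus, Neoinus, and Neoyx only — synapomorphy for {Helioax, Meroinus, Neoinus, Neoyx}.
Only Meroinus and Neoyx show the derived state 'present' for serrated mandibles, supporting them as a clade.
Most parsimonious ingroup topology: (Ceratilis,((Helioax,(Meroinus,Neoyx)),Neoinus)).
Ceratilis is sister to the clade containing all other ingroup taxa, so it is the earliest-diverging (most basal) ingroup lineage.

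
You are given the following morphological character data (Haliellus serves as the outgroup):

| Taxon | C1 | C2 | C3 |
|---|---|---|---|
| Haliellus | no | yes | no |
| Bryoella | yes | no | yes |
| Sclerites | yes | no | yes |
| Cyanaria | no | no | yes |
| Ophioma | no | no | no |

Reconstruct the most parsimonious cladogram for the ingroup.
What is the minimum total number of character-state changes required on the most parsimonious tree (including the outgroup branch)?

3

Character polarity is set by the outgroup: the derived state is whichever differs from the outgroup's state, so for C2 the derived state is 'no', and for the remaining characters it is 'yes'.
C1 (derived state 'yes') is shared by Bryoella and Sclerites — a synapomorphy uniting that clade.
C2 (derived state 'no') is shared by all ingroup taxa — unites the whole ingroup.
C3: derived state 'yes' in Bryoella, Cyanaria, and Sclerites only — synapomorphy for {Bryoella, Cyanaria, Sclerites}.
Most parsimonious ingroup topology: (((Bryoella,Sclerites),Cyanaria),Ophioma).
Changes per character on this tree: C1: 1; C2: 1; C3: 1.
Total = 3.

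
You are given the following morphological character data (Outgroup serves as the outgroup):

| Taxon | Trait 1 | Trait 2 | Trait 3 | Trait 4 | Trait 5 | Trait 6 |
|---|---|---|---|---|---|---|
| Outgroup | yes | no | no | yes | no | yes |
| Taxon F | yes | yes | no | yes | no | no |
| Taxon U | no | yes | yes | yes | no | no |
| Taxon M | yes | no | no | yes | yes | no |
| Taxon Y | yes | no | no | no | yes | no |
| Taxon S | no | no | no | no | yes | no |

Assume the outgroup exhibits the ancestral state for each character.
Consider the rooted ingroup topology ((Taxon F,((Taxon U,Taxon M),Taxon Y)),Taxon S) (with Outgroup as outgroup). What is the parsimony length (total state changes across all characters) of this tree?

11

Map each character onto ((Taxon F,((Taxon U,Taxon M),Taxon Y)),Taxon S) (rooted by Outgroup) and count the minimum state changes it requires (Fitch parsimony):
Trait 1: 2; Trait 2: 2; Trait 3: 1; Trait 4: 2; Trait 5: 3; Trait 6: 1.
Total tree length = 11.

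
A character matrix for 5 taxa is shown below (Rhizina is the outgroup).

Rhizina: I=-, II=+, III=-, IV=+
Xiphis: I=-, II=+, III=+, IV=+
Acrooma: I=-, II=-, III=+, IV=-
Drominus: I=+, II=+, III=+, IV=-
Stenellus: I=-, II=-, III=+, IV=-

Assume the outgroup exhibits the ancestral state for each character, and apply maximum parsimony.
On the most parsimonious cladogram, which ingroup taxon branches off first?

Character polarity is set by the outgroup: the derived state is whichever differs from the outgroup's state, so for II, IV the derived state is '-', and for the remaining characters it is '+'.
I (derived state '+') is unique to Drominus (autapomorphy; uninformative for grouping).
Only Acrooma and Stenellus show the derived state '-' for II, supporting them as a clade.
All ingroup taxa share the derived state '+' for III; it defines the ingroup but does not resolve relationships within it.
IV (derived state '-') is shared by Acrooma, Drominus, and Stenellus — a synapomorphy uniting that clade.
Most parsimonious ingroup topology: (Xiphis,((Acrooma,Stenellus),Drominus)).
Xiphis is sister to the clade containing all other ingroup taxa, so it is the earliest-diverging (most basal) ingroup lineage.

Xiphis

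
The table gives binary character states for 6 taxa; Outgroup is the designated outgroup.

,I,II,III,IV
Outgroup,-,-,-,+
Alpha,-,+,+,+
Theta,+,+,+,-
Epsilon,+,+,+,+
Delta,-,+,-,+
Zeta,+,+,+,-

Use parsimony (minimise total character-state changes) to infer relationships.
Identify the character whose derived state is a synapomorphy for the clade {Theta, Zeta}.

Character polarity is set by the outgroup: the derived state is whichever differs from the outgroup's state, so for IV the derived state is '-', and for the remaining characters it is '+'.
I (derived state '+') is shared by Epsilon, Theta, and Zeta — a synapomorphy uniting that clade.
All ingroup taxa share the derived state '+' for II; it defines the ingroup but does not resolve relationships within it.
III: derived state '+' in Alpha, Epsilon, Theta, and Zeta only — synapomorphy for {Alpha, Epsilon, Theta, Zeta}.
Only Theta and Zeta show the derived state '-' for IV, supporting them as a clade.
Most parsimonious ingroup topology: ((Alpha,((Theta,Zeta),Epsilon)),Delta).
The clade {Theta, Zeta} is supported by IV: its derived state '-' occurs in exactly those taxa and in no other taxon (including the outgroup).

IV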